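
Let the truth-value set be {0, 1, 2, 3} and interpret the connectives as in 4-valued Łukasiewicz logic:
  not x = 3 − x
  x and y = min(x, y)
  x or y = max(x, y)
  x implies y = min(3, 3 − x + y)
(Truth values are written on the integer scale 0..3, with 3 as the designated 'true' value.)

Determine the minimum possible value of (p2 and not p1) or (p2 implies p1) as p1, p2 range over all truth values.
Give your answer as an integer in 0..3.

Take p1 = 0, p2 = 1:
not p1 = not 0 = 3
p2 and not p1 = 1 and 3 = 1
p2 implies p1 = 1 implies 0 = 2
(p2 and not p1) or (p2 implies p1) = 1 or 2 = 2
No assignment yields a value below 2, so this is the minimum.

2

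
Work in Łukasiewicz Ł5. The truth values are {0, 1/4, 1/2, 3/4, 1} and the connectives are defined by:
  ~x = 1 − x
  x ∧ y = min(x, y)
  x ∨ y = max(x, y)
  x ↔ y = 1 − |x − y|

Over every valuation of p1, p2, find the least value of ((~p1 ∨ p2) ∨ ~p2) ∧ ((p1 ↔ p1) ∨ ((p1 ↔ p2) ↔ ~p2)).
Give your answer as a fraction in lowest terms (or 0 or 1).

Take p1 = 1/2, p2 = 1/2:
~p1 = ~1/2 = 1/2
~p1 ∨ p2 = 1/2 ∨ 1/2 = 1/2
~p2 = ~1/2 = 1/2
(~p1 ∨ p2) ∨ ~p2 = 1/2 ∨ 1/2 = 1/2
p1 ↔ p1 = 1/2 ↔ 1/2 = 1
p1 ↔ p2 = 1/2 ↔ 1/2 = 1
~p2 = ~1/2 = 1/2
(p1 ↔ p2) ↔ ~p2 = 1 ↔ 1/2 = 1/2
(p1 ↔ p1) ∨ ((p1 ↔ p2) ↔ ~p2) = 1 ∨ 1/2 = 1
((~p1 ∨ p2) ∨ ~p2) ∧ ((p1 ↔ p1) ∨ ((p1 ↔ p2) ↔ ~p2)) = 1/2 ∧ 1 = 1/2
No assignment yields a value below 1/2, so this is the minimum.

1/2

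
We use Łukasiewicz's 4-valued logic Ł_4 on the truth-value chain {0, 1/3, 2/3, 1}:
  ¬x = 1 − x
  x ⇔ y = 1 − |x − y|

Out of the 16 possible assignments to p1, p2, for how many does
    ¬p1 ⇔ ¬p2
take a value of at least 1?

p1 = 0, p2 = 0 ↦ 1  ≥
p1 = 0, p2 = 1/3 ↦ 2/3  <
p1 = 0, p2 = 2/3 ↦ 1/3  <
p1 = 0, p2 = 1 ↦ 0  <
p1 = 1/3, p2 = 0 ↦ 2/3  <
p1 = 1/3, p2 = 1/3 ↦ 1  ≥
p1 = 1/3, p2 = 2/3 ↦ 2/3  <
p1 = 1/3, p2 = 1 ↦ 1/3  <
p1 = 2/3, p2 = 0 ↦ 1/3  <
p1 = 2/3, p2 = 1/3 ↦ 2/3  <
p1 = 2/3, p2 = 2/3 ↦ 1  ≥
p1 = 2/3, p2 = 1 ↦ 2/3  <
p1 = 1, p2 = 0 ↦ 0  <
p1 = 1, p2 = 1/3 ↦ 1/3  <
p1 = 1, p2 = 2/3 ↦ 2/3  <
p1 = 1, p2 = 1 ↦ 1  ≥
So 4 of the 16 assignments meet the threshold.

4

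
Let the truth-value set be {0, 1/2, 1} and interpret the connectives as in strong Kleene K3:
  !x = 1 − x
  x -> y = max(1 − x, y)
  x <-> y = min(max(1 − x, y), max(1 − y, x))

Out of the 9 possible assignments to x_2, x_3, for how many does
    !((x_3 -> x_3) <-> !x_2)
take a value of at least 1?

2

x_2 = 0, x_3 = 0 ↦ 0  <
x_2 = 0, x_3 = 1/2 ↦ 1/2  <
x_2 = 0, x_3 = 1 ↦ 0  <
x_2 = 1/2, x_3 = 0 ↦ 1/2  <
x_2 = 1/2, x_3 = 1/2 ↦ 1/2  <
x_2 = 1/2, x_3 = 1 ↦ 1/2  <
x_2 = 1, x_3 = 0 ↦ 1  ≥
x_2 = 1, x_3 = 1/2 ↦ 1/2  <
x_2 = 1, x_3 = 1 ↦ 1  ≥
So 2 of the 9 assignments meet the threshold.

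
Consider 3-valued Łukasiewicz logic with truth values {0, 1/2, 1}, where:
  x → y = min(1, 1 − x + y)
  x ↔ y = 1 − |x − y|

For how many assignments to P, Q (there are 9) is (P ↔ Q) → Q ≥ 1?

6

P = 0, Q = 0 ↦ 0  <
P = 0, Q = 1/2 ↦ 1  ≥
P = 0, Q = 1 ↦ 1  ≥
P = 1/2, Q = 0 ↦ 1/2  <
P = 1/2, Q = 1/2 ↦ 1/2  <
P = 1/2, Q = 1 ↦ 1  ≥
P = 1, Q = 0 ↦ 1  ≥
P = 1, Q = 1/2 ↦ 1  ≥
P = 1, Q = 1 ↦ 1  ≥
So 6 of the 9 assignments meet the threshold.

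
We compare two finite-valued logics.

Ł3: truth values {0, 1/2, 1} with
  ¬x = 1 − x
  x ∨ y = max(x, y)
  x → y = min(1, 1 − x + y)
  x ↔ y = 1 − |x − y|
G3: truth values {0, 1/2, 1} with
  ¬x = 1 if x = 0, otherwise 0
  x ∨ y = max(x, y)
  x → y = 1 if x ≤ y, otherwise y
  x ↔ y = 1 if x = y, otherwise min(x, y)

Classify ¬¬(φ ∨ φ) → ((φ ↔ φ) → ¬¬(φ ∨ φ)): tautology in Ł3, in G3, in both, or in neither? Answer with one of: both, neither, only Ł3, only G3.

both

In Ł3: every assignment gives 1 — tautology.
In G3: every assignment gives 1 — tautology.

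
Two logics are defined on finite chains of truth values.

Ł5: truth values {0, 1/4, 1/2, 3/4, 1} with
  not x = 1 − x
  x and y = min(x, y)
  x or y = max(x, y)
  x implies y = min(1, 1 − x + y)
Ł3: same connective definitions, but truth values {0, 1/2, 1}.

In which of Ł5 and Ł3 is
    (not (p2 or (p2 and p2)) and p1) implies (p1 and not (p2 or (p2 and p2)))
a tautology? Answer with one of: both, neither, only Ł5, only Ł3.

both

In Ł5: every assignment gives 1 — tautology.
In Ł3: every assignment gives 1 — tautology.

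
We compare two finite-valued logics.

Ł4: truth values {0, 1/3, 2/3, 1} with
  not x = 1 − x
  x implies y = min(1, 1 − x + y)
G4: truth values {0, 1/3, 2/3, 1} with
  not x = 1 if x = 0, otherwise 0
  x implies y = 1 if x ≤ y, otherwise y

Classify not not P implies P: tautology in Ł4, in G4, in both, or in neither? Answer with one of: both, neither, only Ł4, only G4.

In Ł4: every assignment gives 1 — tautology.
In G4: at P = 1/3 the value is 1/3 — not a tautology.

only Ł4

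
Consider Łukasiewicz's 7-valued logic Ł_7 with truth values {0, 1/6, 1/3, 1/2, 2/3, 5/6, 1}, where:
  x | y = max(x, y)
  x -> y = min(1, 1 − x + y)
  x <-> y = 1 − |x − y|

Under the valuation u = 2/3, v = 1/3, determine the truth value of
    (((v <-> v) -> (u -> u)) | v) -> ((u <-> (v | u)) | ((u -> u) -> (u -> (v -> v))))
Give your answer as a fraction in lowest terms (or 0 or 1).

1

v <-> v = 1/3 <-> 1/3 = 1
u -> u = 2/3 -> 2/3 = 1
(v <-> v) -> (u -> u) = 1 -> 1 = 1
((v <-> v) -> (u -> u)) | v = 1 | 1/3 = 1
v | u = 1/3 | 2/3 = 2/3
u <-> (v | u) = 2/3 <-> 2/3 = 1
u -> u = 2/3 -> 2/3 = 1
v -> v = 1/3 -> 1/3 = 1
u -> (v -> v) = 2/3 -> 1 = 1
(u -> u) -> (u -> (v -> v)) = 1 -> 1 = 1
(u <-> (v | u)) | ((u -> u) -> (u -> (v -> v))) = 1 | 1 = 1
(((v <-> v) -> (u -> u)) | v) -> ((u <-> (v | u)) | ((u -> u) -> (u -> (v -> v)))) = 1 -> 1 = 1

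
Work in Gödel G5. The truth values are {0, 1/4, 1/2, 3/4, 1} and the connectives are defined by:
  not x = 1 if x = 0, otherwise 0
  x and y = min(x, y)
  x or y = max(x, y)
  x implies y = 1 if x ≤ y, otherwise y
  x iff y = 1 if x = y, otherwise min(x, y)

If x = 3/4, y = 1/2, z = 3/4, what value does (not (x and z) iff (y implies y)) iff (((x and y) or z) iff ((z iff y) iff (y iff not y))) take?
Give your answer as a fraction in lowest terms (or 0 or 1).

x and z = 3/4 and 3/4 = 3/4
not (x and z) = not 3/4 = 0
y implies y = 1/2 implies 1/2 = 1
not (x and z) iff (y implies y) = 0 iff 1 = 0
x and y = 3/4 and 1/2 = 1/2
(x and y) or z = 1/2 or 3/4 = 3/4
z iff y = 3/4 iff 1/2 = 1/2
not y = not 1/2 = 0
y iff not y = 1/2 iff 0 = 0
(z iff y) iff (y iff not y) = 1/2 iff 0 = 0
((x and y) or z) iff ((z iff y) iff (y iff not y)) = 3/4 iff 0 = 0
(not (x and z) iff (y implies y)) iff (((x and y) or z) iff ((z iff y) iff (y iff not y))) = 0 iff 0 = 1

1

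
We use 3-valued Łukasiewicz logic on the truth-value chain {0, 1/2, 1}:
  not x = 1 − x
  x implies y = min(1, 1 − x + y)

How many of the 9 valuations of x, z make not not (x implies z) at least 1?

6

x = 0, z = 0 ↦ 1  ≥
x = 0, z = 1/2 ↦ 1  ≥
x = 0, z = 1 ↦ 1  ≥
x = 1/2, z = 0 ↦ 1/2  <
x = 1/2, z = 1/2 ↦ 1  ≥
x = 1/2, z = 1 ↦ 1  ≥
x = 1, z = 0 ↦ 0  <
x = 1, z = 1/2 ↦ 1/2  <
x = 1, z = 1 ↦ 1  ≥
So 6 of the 9 assignments meet the threshold.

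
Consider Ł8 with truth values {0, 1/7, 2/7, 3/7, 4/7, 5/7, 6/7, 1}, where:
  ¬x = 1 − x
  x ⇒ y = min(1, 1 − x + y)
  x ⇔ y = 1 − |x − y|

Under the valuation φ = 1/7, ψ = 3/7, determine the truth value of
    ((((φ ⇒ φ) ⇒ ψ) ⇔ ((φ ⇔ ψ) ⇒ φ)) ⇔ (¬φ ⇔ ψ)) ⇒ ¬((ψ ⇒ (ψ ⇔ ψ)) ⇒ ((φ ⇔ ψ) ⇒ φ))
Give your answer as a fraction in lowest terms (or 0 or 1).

φ ⇒ φ = 1/7 ⇒ 1/7 = 1
(φ ⇒ φ) ⇒ ψ = 1 ⇒ 3/7 = 3/7
φ ⇔ ψ = 1/7 ⇔ 3/7 = 5/7
(φ ⇔ ψ) ⇒ φ = 5/7 ⇒ 1/7 = 3/7
((φ ⇒ φ) ⇒ ψ) ⇔ ((φ ⇔ ψ) ⇒ φ) = 3/7 ⇔ 3/7 = 1
¬φ = ¬1/7 = 6/7
¬φ ⇔ ψ = 6/7 ⇔ 3/7 = 4/7
(((φ ⇒ φ) ⇒ ψ) ⇔ ((φ ⇔ ψ) ⇒ φ)) ⇔ (¬φ ⇔ ψ) = 1 ⇔ 4/7 = 4/7
ψ ⇔ ψ = 3/7 ⇔ 3/7 = 1
ψ ⇒ (ψ ⇔ ψ) = 3/7 ⇒ 1 = 1
φ ⇔ ψ = 1/7 ⇔ 3/7 = 5/7
(φ ⇔ ψ) ⇒ φ = 5/7 ⇒ 1/7 = 3/7
(ψ ⇒ (ψ ⇔ ψ)) ⇒ ((φ ⇔ ψ) ⇒ φ) = 1 ⇒ 3/7 = 3/7
¬((ψ ⇒ (ψ ⇔ ψ)) ⇒ ((φ ⇔ ψ) ⇒ φ)) = ¬3/7 = 4/7
((((φ ⇒ φ) ⇒ ψ) ⇔ ((φ ⇔ ψ) ⇒ φ)) ⇔ (¬φ ⇔ ψ)) ⇒ ¬((ψ ⇒ (ψ ⇔ ψ)) ⇒ ((φ ⇔ ψ) ⇒ φ)) = 4/7 ⇒ 4/7 = 1

1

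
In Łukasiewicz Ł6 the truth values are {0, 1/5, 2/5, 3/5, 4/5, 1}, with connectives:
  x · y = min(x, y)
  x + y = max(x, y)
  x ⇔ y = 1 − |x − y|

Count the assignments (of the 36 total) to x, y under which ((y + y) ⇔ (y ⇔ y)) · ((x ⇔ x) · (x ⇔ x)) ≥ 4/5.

12

value 1: 6 assignments (counts)
value 4/5: 6 assignments (counts)
value 3/5: 6 assignments
value 2/5: 6 assignments
value 1/5: 6 assignments
value 0: 6 assignments
So 12 of the 36 assignments meet the threshold.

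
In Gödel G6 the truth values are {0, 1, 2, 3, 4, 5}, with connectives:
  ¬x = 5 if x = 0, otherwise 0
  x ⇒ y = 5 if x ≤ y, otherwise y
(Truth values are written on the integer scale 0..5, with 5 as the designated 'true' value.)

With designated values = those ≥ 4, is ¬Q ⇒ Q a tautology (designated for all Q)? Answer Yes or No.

No

Counterexample: take Q = 0.
¬Q = ¬0 = 5
¬Q ⇒ Q = 5 ⇒ 0 = 0
This gives 0, which is below 4.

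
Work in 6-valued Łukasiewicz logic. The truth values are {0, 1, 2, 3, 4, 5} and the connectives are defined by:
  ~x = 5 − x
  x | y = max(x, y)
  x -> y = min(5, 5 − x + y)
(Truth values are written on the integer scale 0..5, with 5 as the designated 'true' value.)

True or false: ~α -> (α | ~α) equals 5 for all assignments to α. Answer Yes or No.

α = 0 ↦ 5
α = 1 ↦ 5
α = 2 ↦ 5
α = 3 ↦ 5
α = 4 ↦ 5
α = 5 ↦ 5
Every assignment gives a value ≥ 5.

Yes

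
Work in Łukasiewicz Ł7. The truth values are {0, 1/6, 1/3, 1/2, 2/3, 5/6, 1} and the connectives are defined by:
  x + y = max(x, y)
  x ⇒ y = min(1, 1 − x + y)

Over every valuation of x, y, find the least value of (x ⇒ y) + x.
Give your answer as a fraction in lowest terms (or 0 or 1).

Take x = 1/2, y = 0:
x ⇒ y = 1/2 ⇒ 0 = 1/2
(x ⇒ y) + x = 1/2 + 1/2 = 1/2
No assignment yields a value below 1/2, so this is the minimum.

1/2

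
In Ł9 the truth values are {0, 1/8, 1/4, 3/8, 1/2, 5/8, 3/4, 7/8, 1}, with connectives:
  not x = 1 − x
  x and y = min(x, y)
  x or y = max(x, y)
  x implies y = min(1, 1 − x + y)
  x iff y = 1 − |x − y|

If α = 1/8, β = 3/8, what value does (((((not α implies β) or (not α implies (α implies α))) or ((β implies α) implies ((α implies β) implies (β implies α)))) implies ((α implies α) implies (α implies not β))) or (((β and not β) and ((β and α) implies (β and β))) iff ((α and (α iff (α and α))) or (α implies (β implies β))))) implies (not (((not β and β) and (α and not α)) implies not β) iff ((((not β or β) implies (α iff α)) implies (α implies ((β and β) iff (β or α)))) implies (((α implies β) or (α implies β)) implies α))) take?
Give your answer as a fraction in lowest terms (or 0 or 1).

7/8

not α = not 1/8 = 7/8
not α implies β = 7/8 implies 3/8 = 1/2
not α = not 1/8 = 7/8
α implies α = 1/8 implies 1/8 = 1
not α implies (α implies α) = 7/8 implies 1 = 1
(not α implies β) or (not α implies (α implies α)) = 1/2 or 1 = 1
β implies α = 3/8 implies 1/8 = 3/4
α implies β = 1/8 implies 3/8 = 1
β implies α = 3/8 implies 1/8 = 3/4
(α implies β) implies (β implies α) = 1 implies 3/4 = 3/4
(β implies α) implies ((α implies β) implies (β implies α)) = 3/4 implies 3/4 = 1
((not α implies β) or (not α implies (α implies α))) or ((β implies α) implies ((α implies β) implies (β implies α))) = 1 or 1 = 1
α implies α = 1/8 implies 1/8 = 1
not β = not 3/8 = 5/8
α implies not β = 1/8 implies 5/8 = 1
(α implies α) implies (α implies not β) = 1 implies 1 = 1
(((not α implies β) or (not α implies (α implies α))) or ((β implies α) implies ((α implies β) implies (β implies α)))) implies ((α implies α) implies (α implies not β)) = 1 implies 1 = 1
not β = not 3/8 = 5/8
β and not β = 3/8 and 5/8 = 3/8
β and α = 3/8 and 1/8 = 1/8
β and β = 3/8 and 3/8 = 3/8
(β and α) implies (β and β) = 1/8 implies 3/8 = 1
(β and not β) and ((β and α) implies (β and β)) = 3/8 and 1 = 3/8
α and α = 1/8 and 1/8 = 1/8
α iff (α and α) = 1/8 iff 1/8 = 1
α and (α iff (α and α)) = 1/8 and 1 = 1/8
β implies β = 3/8 implies 3/8 = 1
α implies (β implies β) = 1/8 implies 1 = 1
(α and (α iff (α and α))) or (α implies (β implies β)) = 1/8 or 1 = 1
((β and not β) and ((β and α) implies (β and β))) iff ((α and (α iff (α and α))) or (α implies (β implies β))) = 3/8 iff 1 = 3/8
((((not α implies β) or (not α implies (α implies α))) or ((β implies α) implies ((α implies β) implies (β implies α)))) implies ((α implies α) implies (α implies not β))) or (((β and not β) and ((β and α) implies (β and β))) iff ((α and (α iff (α and α))) or (α implies (β implies β)))) = 1 or 3/8 = 1
not β = not 3/8 = 5/8
not β and β = 5/8 and 3/8 = 3/8
not α = not 1/8 = 7/8
α and not α = 1/8 and 7/8 = 1/8
(not β and β) and (α and not α) = 3/8 and 1/8 = 1/8
not β = not 3/8 = 5/8
((not β and β) and (α and not α)) implies not β = 1/8 implies 5/8 = 1
not (((not β and β) and (α and not α)) implies not β) = not 1 = 0
not β = not 3/8 = 5/8
not β or β = 5/8 or 3/8 = 5/8
α iff α = 1/8 iff 1/8 = 1
(not β or β) implies (α iff α) = 5/8 implies 1 = 1
β and β = 3/8 and 3/8 = 3/8
β or α = 3/8 or 1/8 = 3/8
(β and β) iff (β or α) = 3/8 iff 3/8 = 1
α implies ((β and β) iff (β or α)) = 1/8 implies 1 = 1
((not β or β) implies (α iff α)) implies (α implies ((β and β) iff (β or α))) = 1 implies 1 = 1
α implies β = 1/8 implies 3/8 = 1
α implies β = 1/8 implies 3/8 = 1
(α implies β) or (α implies β) = 1 or 1 = 1
((α implies β) or (α implies β)) implies α = 1 implies 1/8 = 1/8
(((not β or β) implies (α iff α)) implies (α implies ((β and β) iff (β or α)))) implies (((α implies β) or (α implies β)) implies α) = 1 implies 1/8 = 1/8
not (((not β and β) and (α and not α)) implies not β) iff ((((not β or β) implies (α iff α)) implies (α implies ((β and β) iff (β or α)))) implies (((α implies β) or (α implies β)) implies α)) = 0 iff 1/8 = 7/8
(((((not α implies β) or (not α implies (α implies α))) or ((β implies α) implies ((α implies β) implies (β implies α)))) implies ((α implies α) implies (α implies not β))) or (((β and not β) and ((β and α) implies (β and β))) iff ((α and (α iff (α and α))) or (α implies (β implies β))))) implies (not (((not β and β) and (α and not α)) implies not β) iff ((((not β or β) implies (α iff α)) implies (α implies ((β and β) iff (β or α)))) implies (((α implies β) or (α implies β)) implies α))) = 1 implies 7/8 = 7/8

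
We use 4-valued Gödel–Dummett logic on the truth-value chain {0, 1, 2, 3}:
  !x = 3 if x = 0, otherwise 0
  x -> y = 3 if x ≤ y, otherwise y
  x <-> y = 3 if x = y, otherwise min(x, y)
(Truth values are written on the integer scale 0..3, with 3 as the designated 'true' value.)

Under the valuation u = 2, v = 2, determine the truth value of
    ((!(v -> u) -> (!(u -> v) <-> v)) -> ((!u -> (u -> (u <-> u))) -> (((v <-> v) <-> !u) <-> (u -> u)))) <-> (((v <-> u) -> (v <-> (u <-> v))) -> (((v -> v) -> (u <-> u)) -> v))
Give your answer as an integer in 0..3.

v -> u = 2 -> 2 = 3
!(v -> u) = !3 = 0
u -> v = 2 -> 2 = 3
!(u -> v) = !3 = 0
!(u -> v) <-> v = 0 <-> 2 = 0
!(v -> u) -> (!(u -> v) <-> v) = 0 -> 0 = 3
!u = !2 = 0
u <-> u = 2 <-> 2 = 3
u -> (u <-> u) = 2 -> 3 = 3
!u -> (u -> (u <-> u)) = 0 -> 3 = 3
v <-> v = 2 <-> 2 = 3
!u = !2 = 0
(v <-> v) <-> !u = 3 <-> 0 = 0
u -> u = 2 -> 2 = 3
((v <-> v) <-> !u) <-> (u -> u) = 0 <-> 3 = 0
(!u -> (u -> (u <-> u))) -> (((v <-> v) <-> !u) <-> (u -> u)) = 3 -> 0 = 0
(!(v -> u) -> (!(u -> v) <-> v)) -> ((!u -> (u -> (u <-> u))) -> (((v <-> v) <-> !u) <-> (u -> u))) = 3 -> 0 = 0
v <-> u = 2 <-> 2 = 3
u <-> v = 2 <-> 2 = 3
v <-> (u <-> v) = 2 <-> 3 = 2
(v <-> u) -> (v <-> (u <-> v)) = 3 -> 2 = 2
v -> v = 2 -> 2 = 3
u <-> u = 2 <-> 2 = 3
(v -> v) -> (u <-> u) = 3 -> 3 = 3
((v -> v) -> (u <-> u)) -> v = 3 -> 2 = 2
((v <-> u) -> (v <-> (u <-> v))) -> (((v -> v) -> (u <-> u)) -> v) = 2 -> 2 = 3
((!(v -> u) -> (!(u -> v) <-> v)) -> ((!u -> (u -> (u <-> u))) -> (((v <-> v) <-> !u) <-> (u -> u)))) <-> (((v <-> u) -> (v <-> (u <-> v))) -> (((v -> v) -> (u <-> u)) -> v)) = 0 <-> 3 = 0

0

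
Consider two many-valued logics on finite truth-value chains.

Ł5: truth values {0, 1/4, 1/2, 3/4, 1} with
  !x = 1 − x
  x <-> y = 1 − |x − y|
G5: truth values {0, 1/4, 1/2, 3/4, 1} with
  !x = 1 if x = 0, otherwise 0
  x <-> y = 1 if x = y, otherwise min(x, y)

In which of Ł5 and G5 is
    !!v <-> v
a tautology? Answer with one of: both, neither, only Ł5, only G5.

In Ł5: every assignment gives 1 — tautology.
In G5: at v = 1/4 the value is 1/4 — not a tautology.

only Ł5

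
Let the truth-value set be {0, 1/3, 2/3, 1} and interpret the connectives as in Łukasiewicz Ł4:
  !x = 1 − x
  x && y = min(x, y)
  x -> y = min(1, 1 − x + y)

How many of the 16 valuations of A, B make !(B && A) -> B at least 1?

7

A = 0, B = 0 ↦ 0  <
A = 0, B = 1/3 ↦ 1/3  <
A = 0, B = 2/3 ↦ 2/3  <
A = 0, B = 1 ↦ 1  ≥
A = 1/3, B = 0 ↦ 0  <
A = 1/3, B = 1/3 ↦ 2/3  <
A = 1/3, B = 2/3 ↦ 1  ≥
A = 1/3, B = 1 ↦ 1  ≥
A = 2/3, B = 0 ↦ 0  <
A = 2/3, B = 1/3 ↦ 2/3  <
A = 2/3, B = 2/3 ↦ 1  ≥
A = 2/3, B = 1 ↦ 1  ≥
A = 1, B = 0 ↦ 0  <
A = 1, B = 1/3 ↦ 2/3  <
A = 1, B = 2/3 ↦ 1  ≥
A = 1, B = 1 ↦ 1  ≥
So 7 of the 16 assignments meet the threshold.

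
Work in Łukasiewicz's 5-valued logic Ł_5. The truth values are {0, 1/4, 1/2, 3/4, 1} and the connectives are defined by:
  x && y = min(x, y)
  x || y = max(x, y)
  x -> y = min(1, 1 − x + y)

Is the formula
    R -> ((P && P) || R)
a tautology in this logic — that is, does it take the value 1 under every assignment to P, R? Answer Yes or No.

Yes

At P = 1, R = 1/2, for instance:
P && P = 1 && 1 = 1
(P && P) || R = 1 || 1/2 = 1
R -> ((P && P) || R) = 1/2 -> 1 = 1
and checking the remaining 24 assignments likewise gives ≥ 1 in every case.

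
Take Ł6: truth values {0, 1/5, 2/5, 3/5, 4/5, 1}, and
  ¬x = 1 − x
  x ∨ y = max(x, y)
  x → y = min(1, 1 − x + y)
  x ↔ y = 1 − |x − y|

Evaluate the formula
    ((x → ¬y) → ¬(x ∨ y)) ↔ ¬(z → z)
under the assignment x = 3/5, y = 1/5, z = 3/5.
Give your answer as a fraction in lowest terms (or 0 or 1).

¬y = ¬1/5 = 4/5
x → ¬y = 3/5 → 4/5 = 1
x ∨ y = 3/5 ∨ 1/5 = 3/5
¬(x ∨ y) = ¬3/5 = 2/5
(x → ¬y) → ¬(x ∨ y) = 1 → 2/5 = 2/5
z → z = 3/5 → 3/5 = 1
¬(z → z) = ¬1 = 0
((x → ¬y) → ¬(x ∨ y)) ↔ ¬(z → z) = 2/5 ↔ 0 = 3/5

3/5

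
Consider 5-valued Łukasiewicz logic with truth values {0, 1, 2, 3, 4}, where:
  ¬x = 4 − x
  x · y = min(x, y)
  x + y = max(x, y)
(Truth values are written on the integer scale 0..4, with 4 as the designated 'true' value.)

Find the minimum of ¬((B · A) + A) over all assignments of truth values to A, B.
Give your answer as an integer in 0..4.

0

Take A = 4, B = 0:
B · A = 0 · 4 = 0
(B · A) + A = 0 + 4 = 4
¬((B · A) + A) = ¬4 = 0
No assignment yields a value below 0, so this is the minimum.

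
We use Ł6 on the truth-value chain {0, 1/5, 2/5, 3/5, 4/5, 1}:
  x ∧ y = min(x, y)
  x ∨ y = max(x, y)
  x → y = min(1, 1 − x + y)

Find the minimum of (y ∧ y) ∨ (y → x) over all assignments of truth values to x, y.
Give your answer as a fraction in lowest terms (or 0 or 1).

Take x = 0, y = 2/5:
y ∧ y = 2/5 ∧ 2/5 = 2/5
y → x = 2/5 → 0 = 3/5
(y ∧ y) ∨ (y → x) = 2/5 ∨ 3/5 = 3/5
No assignment yields a value below 3/5, so this is the minimum.

3/5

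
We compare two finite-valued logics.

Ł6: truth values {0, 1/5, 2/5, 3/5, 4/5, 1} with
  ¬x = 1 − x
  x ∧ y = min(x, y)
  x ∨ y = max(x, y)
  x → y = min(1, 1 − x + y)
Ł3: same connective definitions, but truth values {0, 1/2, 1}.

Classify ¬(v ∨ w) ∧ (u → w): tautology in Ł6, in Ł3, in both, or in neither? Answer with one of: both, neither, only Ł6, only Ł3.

neither

In Ł6: at u = 0, v = 0, w = 1/5 the value is 4/5 — not a tautology.
In Ł3: at u = 0, v = 0, w = 1/2 the value is 1/2 — not a tautology.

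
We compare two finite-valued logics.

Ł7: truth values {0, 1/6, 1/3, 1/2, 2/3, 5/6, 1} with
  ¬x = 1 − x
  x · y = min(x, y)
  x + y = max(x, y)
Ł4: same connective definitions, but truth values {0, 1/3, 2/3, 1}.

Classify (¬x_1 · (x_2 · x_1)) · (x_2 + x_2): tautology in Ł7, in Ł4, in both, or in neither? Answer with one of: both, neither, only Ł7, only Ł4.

neither

In Ł7: at x_1 = 0, x_2 = 0 the value is 0 — not a tautology.
In Ł4: at x_1 = 0, x_2 = 0 the value is 0 — not a tautology.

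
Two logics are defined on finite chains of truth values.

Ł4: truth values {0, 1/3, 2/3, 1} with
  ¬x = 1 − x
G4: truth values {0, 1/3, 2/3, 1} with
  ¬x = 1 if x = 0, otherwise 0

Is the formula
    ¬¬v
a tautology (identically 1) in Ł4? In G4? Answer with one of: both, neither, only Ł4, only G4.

neither

In Ł4: at v = 0 the value is 0 — not a tautology.
In G4: at v = 0 the value is 0 — not a tautology.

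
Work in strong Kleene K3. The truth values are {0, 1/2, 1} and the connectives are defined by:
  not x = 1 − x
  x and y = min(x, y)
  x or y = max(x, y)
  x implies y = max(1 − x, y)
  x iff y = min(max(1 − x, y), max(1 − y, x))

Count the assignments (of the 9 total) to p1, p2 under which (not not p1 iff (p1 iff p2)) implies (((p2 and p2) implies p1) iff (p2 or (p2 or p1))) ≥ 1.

4

p1 = 0, p2 = 0 ↦ 1  ≥
p1 = 0, p2 = 1/2 ↦ 1/2  <
p1 = 0, p2 = 1 ↦ 0  <
p1 = 1/2, p2 = 0 ↦ 1/2  <
p1 = 1/2, p2 = 1/2 ↦ 1/2  <
p1 = 1/2, p2 = 1 ↦ 1/2  <
p1 = 1, p2 = 0 ↦ 1  ≥
p1 = 1, p2 = 1/2 ↦ 1  ≥
p1 = 1, p2 = 1 ↦ 1  ≥
So 4 of the 9 assignments meet the threshold.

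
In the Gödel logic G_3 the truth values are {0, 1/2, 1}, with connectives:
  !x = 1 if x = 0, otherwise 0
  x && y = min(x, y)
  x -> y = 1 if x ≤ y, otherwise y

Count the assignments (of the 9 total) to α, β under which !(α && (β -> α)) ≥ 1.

3

α = 0, β = 0 ↦ 1  ≥
α = 0, β = 1/2 ↦ 1  ≥
α = 0, β = 1 ↦ 1  ≥
α = 1/2, β = 0 ↦ 0  <
α = 1/2, β = 1/2 ↦ 0  <
α = 1/2, β = 1 ↦ 0  <
α = 1, β = 0 ↦ 0  <
α = 1, β = 1/2 ↦ 0  <
α = 1, β = 1 ↦ 0  <
So 3 of the 9 assignments meet the threshold.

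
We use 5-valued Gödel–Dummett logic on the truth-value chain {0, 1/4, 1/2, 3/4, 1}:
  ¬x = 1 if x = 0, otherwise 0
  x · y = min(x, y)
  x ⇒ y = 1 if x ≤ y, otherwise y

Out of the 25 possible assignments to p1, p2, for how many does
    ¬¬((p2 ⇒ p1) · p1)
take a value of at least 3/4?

20

value 1: 20 assignments (counts)
value 0: 5 assignments
So 20 of the 25 assignments meet the threshold.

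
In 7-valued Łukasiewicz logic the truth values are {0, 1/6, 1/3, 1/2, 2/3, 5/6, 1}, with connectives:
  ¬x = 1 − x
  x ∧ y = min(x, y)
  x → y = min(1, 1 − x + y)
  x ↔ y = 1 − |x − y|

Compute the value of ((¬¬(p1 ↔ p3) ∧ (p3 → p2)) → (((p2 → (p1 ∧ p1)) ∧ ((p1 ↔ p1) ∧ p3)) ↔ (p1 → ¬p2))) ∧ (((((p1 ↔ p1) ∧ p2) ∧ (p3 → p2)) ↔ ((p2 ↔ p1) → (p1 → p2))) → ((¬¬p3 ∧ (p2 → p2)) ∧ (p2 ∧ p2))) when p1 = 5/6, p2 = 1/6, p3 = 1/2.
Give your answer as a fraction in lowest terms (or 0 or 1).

5/6

p1 ↔ p3 = 5/6 ↔ 1/2 = 2/3
¬(p1 ↔ p3) = ¬2/3 = 1/3
¬¬(p1 ↔ p3) = ¬1/3 = 2/3
p3 → p2 = 1/2 → 1/6 = 2/3
¬¬(p1 ↔ p3) ∧ (p3 → p2) = 2/3 ∧ 2/3 = 2/3
p1 ∧ p1 = 5/6 ∧ 5/6 = 5/6
p2 → (p1 ∧ p1) = 1/6 → 5/6 = 1
p1 ↔ p1 = 5/6 ↔ 5/6 = 1
(p1 ↔ p1) ∧ p3 = 1 ∧ 1/2 = 1/2
(p2 → (p1 ∧ p1)) ∧ ((p1 ↔ p1) ∧ p3) = 1 ∧ 1/2 = 1/2
¬p2 = ¬1/6 = 5/6
p1 → ¬p2 = 5/6 → 5/6 = 1
((p2 → (p1 ∧ p1)) ∧ ((p1 ↔ p1) ∧ p3)) ↔ (p1 → ¬p2) = 1/2 ↔ 1 = 1/2
(¬¬(p1 ↔ p3) ∧ (p3 → p2)) → (((p2 → (p1 ∧ p1)) ∧ ((p1 ↔ p1) ∧ p3)) ↔ (p1 → ¬p2)) = 2/3 → 1/2 = 5/6
p1 ↔ p1 = 5/6 ↔ 5/6 = 1
(p1 ↔ p1) ∧ p2 = 1 ∧ 1/6 = 1/6
p3 → p2 = 1/2 → 1/6 = 2/3
((p1 ↔ p1) ∧ p2) ∧ (p3 → p2) = 1/6 ∧ 2/3 = 1/6
p2 ↔ p1 = 1/6 ↔ 5/6 = 1/3
p1 → p2 = 5/6 → 1/6 = 1/3
(p2 ↔ p1) → (p1 → p2) = 1/3 → 1/3 = 1
(((p1 ↔ p1) ∧ p2) ∧ (p3 → p2)) ↔ ((p2 ↔ p1) → (p1 → p2)) = 1/6 ↔ 1 = 1/6
¬p3 = ¬1/2 = 1/2
¬¬p3 = ¬1/2 = 1/2
p2 → p2 = 1/6 → 1/6 = 1
¬¬p3 ∧ (p2 → p2) = 1/2 ∧ 1 = 1/2
p2 ∧ p2 = 1/6 ∧ 1/6 = 1/6
(¬¬p3 ∧ (p2 → p2)) ∧ (p2 ∧ p2) = 1/2 ∧ 1/6 = 1/6
((((p1 ↔ p1) ∧ p2) ∧ (p3 → p2)) ↔ ((p2 ↔ p1) → (p1 → p2))) → ((¬¬p3 ∧ (p2 → p2)) ∧ (p2 ∧ p2)) = 1/6 → 1/6 = 1
((¬¬(p1 ↔ p3) ∧ (p3 → p2)) → (((p2 → (p1 ∧ p1)) ∧ ((p1 ↔ p1) ∧ p3)) ↔ (p1 → ¬p2))) ∧ (((((p1 ↔ p1) ∧ p2) ∧ (p3 → p2)) ↔ ((p2 ↔ p1) → (p1 → p2))) → ((¬¬p3 ∧ (p2 → p2)) ∧ (p2 ∧ p2))) = 5/6 ∧ 1 = 5/6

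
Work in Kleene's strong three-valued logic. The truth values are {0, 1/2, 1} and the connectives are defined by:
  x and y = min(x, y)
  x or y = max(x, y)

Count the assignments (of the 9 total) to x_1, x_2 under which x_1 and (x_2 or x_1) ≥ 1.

x_1 = 0, x_2 = 0 ↦ 0  <
x_1 = 0, x_2 = 1/2 ↦ 0  <
x_1 = 0, x_2 = 1 ↦ 0  <
x_1 = 1/2, x_2 = 0 ↦ 1/2  <
x_1 = 1/2, x_2 = 1/2 ↦ 1/2  <
x_1 = 1/2, x_2 = 1 ↦ 1/2  <
x_1 = 1, x_2 = 0 ↦ 1  ≥
x_1 = 1, x_2 = 1/2 ↦ 1  ≥
x_1 = 1, x_2 = 1 ↦ 1  ≥
So 3 of the 9 assignments meet the threshold.

3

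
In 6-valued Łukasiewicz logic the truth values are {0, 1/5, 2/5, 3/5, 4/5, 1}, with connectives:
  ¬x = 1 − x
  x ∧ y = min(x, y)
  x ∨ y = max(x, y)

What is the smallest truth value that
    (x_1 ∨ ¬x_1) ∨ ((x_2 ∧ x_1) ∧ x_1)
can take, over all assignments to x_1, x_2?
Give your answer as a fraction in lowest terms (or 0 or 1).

3/5

Take x_1 = 2/5, x_2 = 0:
¬x_1 = ¬2/5 = 3/5
x_1 ∨ ¬x_1 = 2/5 ∨ 3/5 = 3/5
x_2 ∧ x_1 = 0 ∧ 2/5 = 0
(x_2 ∧ x_1) ∧ x_1 = 0 ∧ 2/5 = 0
(x_1 ∨ ¬x_1) ∨ ((x_2 ∧ x_1) ∧ x_1) = 3/5 ∨ 0 = 3/5
No assignment yields a value below 3/5, so this is the minimum.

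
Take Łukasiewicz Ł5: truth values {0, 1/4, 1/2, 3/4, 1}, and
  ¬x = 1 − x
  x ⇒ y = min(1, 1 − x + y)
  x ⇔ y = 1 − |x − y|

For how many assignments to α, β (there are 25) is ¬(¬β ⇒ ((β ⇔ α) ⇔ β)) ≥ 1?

1

value 1: 1 assignment (counts)
value 3/4: 1 assignment
value 1/2: 2 assignments
value 1/4: 3 assignments
value 0: 18 assignments
So 1 of the 25 assignments meets the threshold.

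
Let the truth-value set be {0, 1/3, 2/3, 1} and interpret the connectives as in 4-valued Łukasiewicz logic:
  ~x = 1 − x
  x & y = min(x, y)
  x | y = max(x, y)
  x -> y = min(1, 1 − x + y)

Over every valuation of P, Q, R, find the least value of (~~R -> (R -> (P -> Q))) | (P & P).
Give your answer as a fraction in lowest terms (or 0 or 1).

Take P = 1/3, Q = 0, R = 1:
~R = ~1 = 0
~~R = ~0 = 1
P -> Q = 1/3 -> 0 = 2/3
R -> (P -> Q) = 1 -> 2/3 = 2/3
~~R -> (R -> (P -> Q)) = 1 -> 2/3 = 2/3
P & P = 1/3 & 1/3 = 1/3
(~~R -> (R -> (P -> Q))) | (P & P) = 2/3 | 1/3 = 2/3
No assignment yields a value below 2/3, so this is the minimum.

2/3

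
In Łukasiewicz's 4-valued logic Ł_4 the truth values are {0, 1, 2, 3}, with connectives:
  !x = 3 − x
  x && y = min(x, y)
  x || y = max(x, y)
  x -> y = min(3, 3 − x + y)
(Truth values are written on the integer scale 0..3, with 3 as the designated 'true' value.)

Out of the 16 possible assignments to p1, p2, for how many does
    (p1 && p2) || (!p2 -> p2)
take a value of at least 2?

12

p1 = 0, p2 = 0 ↦ 0  <
p1 = 0, p2 = 1 ↦ 2  ≥
p1 = 0, p2 = 2 ↦ 3  ≥
p1 = 0, p2 = 3 ↦ 3  ≥
p1 = 1, p2 = 0 ↦ 0  <
p1 = 1, p2 = 1 ↦ 2  ≥
p1 = 1, p2 = 2 ↦ 3  ≥
p1 = 1, p2 = 3 ↦ 3  ≥
p1 = 2, p2 = 0 ↦ 0  <
p1 = 2, p2 = 1 ↦ 2  ≥
p1 = 2, p2 = 2 ↦ 3  ≥
p1 = 2, p2 = 3 ↦ 3  ≥
p1 = 3, p2 = 0 ↦ 0  <
p1 = 3, p2 = 1 ↦ 2  ≥
p1 = 3, p2 = 2 ↦ 3  ≥
p1 = 3, p2 = 3 ↦ 3  ≥
So 12 of the 16 assignments meet the threshold.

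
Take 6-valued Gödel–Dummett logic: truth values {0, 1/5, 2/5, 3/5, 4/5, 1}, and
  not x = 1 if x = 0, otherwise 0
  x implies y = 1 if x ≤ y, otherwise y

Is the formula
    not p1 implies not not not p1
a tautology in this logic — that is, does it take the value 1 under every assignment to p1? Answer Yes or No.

p1 = 0 ↦ 1
p1 = 1/5 ↦ 1
p1 = 2/5 ↦ 1
p1 = 3/5 ↦ 1
p1 = 4/5 ↦ 1
p1 = 1 ↦ 1
Every assignment gives a value ≥ 1.

Yes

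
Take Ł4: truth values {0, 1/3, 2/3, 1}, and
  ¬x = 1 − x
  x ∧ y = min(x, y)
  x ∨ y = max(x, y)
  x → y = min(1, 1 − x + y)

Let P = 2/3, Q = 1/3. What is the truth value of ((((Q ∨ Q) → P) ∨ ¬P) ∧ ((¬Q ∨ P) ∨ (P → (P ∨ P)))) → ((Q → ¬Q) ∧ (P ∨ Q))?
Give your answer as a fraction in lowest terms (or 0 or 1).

Q ∨ Q = 1/3 ∨ 1/3 = 1/3
(Q ∨ Q) → P = 1/3 → 2/3 = 1
¬P = ¬2/3 = 1/3
((Q ∨ Q) → P) ∨ ¬P = 1 ∨ 1/3 = 1
¬Q = ¬1/3 = 2/3
¬Q ∨ P = 2/3 ∨ 2/3 = 2/3
P ∨ P = 2/3 ∨ 2/3 = 2/3
P → (P ∨ P) = 2/3 → 2/3 = 1
(¬Q ∨ P) ∨ (P → (P ∨ P)) = 2/3 ∨ 1 = 1
(((Q ∨ Q) → P) ∨ ¬P) ∧ ((¬Q ∨ P) ∨ (P → (P ∨ P))) = 1 ∧ 1 = 1
¬Q = ¬1/3 = 2/3
Q → ¬Q = 1/3 → 2/3 = 1
P ∨ Q = 2/3 ∨ 1/3 = 2/3
(Q → ¬Q) ∧ (P ∨ Q) = 1 ∧ 2/3 = 2/3
((((Q ∨ Q) → P) ∨ ¬P) ∧ ((¬Q ∨ P) ∨ (P → (P ∨ P)))) → ((Q → ¬Q) ∧ (P ∨ Q)) = 1 → 2/3 = 2/3

2/3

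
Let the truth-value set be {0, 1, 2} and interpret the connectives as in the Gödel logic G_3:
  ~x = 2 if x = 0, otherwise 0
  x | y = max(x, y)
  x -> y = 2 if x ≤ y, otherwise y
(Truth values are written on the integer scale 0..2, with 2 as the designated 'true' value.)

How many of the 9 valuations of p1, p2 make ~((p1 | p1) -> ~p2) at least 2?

4

p1 = 0, p2 = 0 ↦ 0  <
p1 = 0, p2 = 1 ↦ 0  <
p1 = 0, p2 = 2 ↦ 0  <
p1 = 1, p2 = 0 ↦ 0  <
p1 = 1, p2 = 1 ↦ 2  ≥
p1 = 1, p2 = 2 ↦ 2  ≥
p1 = 2, p2 = 0 ↦ 0  <
p1 = 2, p2 = 1 ↦ 2  ≥
p1 = 2, p2 = 2 ↦ 2  ≥
So 4 of the 9 assignments meet the threshold.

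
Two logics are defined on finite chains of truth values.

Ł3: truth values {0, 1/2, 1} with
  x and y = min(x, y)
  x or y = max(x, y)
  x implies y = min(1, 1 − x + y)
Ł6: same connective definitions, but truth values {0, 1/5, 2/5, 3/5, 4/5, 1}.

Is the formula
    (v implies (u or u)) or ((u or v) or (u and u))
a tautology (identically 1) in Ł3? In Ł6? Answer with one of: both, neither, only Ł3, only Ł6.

In Ł3: at u = 0, v = 1/2 the value is 1/2 — not a tautology.
In Ł6: at u = 0, v = 1/5 the value is 4/5 — not a tautology.

neither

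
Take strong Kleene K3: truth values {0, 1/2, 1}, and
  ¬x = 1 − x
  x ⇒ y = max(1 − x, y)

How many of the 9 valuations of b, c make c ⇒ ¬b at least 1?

b = 0, c = 0 ↦ 1  ≥
b = 0, c = 1/2 ↦ 1  ≥
b = 0, c = 1 ↦ 1  ≥
b = 1/2, c = 0 ↦ 1  ≥
b = 1/2, c = 1/2 ↦ 1/2  <
b = 1/2, c = 1 ↦ 1/2  <
b = 1, c = 0 ↦ 1  ≥
b = 1, c = 1/2 ↦ 1/2  <
b = 1, c = 1 ↦ 0  <
So 5 of the 9 assignments meet the threshold.

5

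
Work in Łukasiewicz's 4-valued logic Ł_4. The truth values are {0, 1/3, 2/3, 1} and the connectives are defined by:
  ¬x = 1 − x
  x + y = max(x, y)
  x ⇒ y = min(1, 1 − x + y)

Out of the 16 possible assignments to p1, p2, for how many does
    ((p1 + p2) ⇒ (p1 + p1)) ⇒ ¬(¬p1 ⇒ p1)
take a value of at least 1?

5

p1 = 0, p2 = 0 ↦ 1  ≥
p1 = 0, p2 = 1/3 ↦ 1  ≥
p1 = 0, p2 = 2/3 ↦ 1  ≥
p1 = 0, p2 = 1 ↦ 1  ≥
p1 = 1/3, p2 = 0 ↦ 1/3  <
p1 = 1/3, p2 = 1/3 ↦ 1/3  <
p1 = 1/3, p2 = 2/3 ↦ 2/3  <
p1 = 1/3, p2 = 1 ↦ 1  ≥
p1 = 2/3, p2 = 0 ↦ 0  <
p1 = 2/3, p2 = 1/3 ↦ 0  <
p1 = 2/3, p2 = 2/3 ↦ 0  <
p1 = 2/3, p2 = 1 ↦ 1/3  <
p1 = 1, p2 = 0 ↦ 0  <
p1 = 1, p2 = 1/3 ↦ 0  <
p1 = 1, p2 = 2/3 ↦ 0  <
p1 = 1, p2 = 1 ↦ 0  <
So 5 of the 16 assignments meet the threshold.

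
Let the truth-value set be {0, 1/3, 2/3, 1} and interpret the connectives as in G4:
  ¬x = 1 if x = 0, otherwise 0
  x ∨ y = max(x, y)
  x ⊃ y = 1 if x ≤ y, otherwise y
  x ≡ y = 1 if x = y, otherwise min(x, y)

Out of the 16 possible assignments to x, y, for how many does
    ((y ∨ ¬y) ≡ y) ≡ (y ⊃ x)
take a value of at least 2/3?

7

x = 0, y = 0 ↦ 0  <
x = 0, y = 1/3 ↦ 0  <
x = 0, y = 2/3 ↦ 0  <
x = 0, y = 1 ↦ 0  <
x = 1/3, y = 0 ↦ 0  <
x = 1/3, y = 1/3 ↦ 1  ≥
x = 1/3, y = 2/3 ↦ 1/3  <
x = 1/3, y = 1 ↦ 1/3  <
x = 2/3, y = 0 ↦ 0  <
x = 2/3, y = 1/3 ↦ 1  ≥
x = 2/3, y = 2/3 ↦ 1  ≥
x = 2/3, y = 1 ↦ 2/3  ≥
x = 1, y = 0 ↦ 0  <
x = 1, y = 1/3 ↦ 1  ≥
x = 1, y = 2/3 ↦ 1  ≥
x = 1, y = 1 ↦ 1  ≥
So 7 of the 16 assignments meet the threshold.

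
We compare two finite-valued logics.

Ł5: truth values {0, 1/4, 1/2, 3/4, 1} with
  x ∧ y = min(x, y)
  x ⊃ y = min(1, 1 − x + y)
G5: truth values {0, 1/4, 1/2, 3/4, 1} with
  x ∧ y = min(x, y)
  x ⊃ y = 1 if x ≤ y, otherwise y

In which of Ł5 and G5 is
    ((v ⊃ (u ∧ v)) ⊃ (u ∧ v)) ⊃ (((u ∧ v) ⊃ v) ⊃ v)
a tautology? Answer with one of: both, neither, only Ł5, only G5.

In Ł5: every assignment gives 1 — tautology.
In G5: at u = 0, v = 1/4 the value is 1/4 — not a tautology.

only Ł5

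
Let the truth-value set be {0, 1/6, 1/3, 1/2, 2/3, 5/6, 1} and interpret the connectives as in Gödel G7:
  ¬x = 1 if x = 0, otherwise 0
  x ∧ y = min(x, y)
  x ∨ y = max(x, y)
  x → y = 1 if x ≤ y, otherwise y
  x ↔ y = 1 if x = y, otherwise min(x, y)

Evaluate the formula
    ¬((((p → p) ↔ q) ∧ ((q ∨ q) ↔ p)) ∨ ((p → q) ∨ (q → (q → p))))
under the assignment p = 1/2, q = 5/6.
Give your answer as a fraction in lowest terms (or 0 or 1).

p → p = 1/2 → 1/2 = 1
(p → p) ↔ q = 1 ↔ 5/6 = 5/6
q ∨ q = 5/6 ∨ 5/6 = 5/6
(q ∨ q) ↔ p = 5/6 ↔ 1/2 = 1/2
((p → p) ↔ q) ∧ ((q ∨ q) ↔ p) = 5/6 ∧ 1/2 = 1/2
p → q = 1/2 → 5/6 = 1
q → p = 5/6 → 1/2 = 1/2
q → (q → p) = 5/6 → 1/2 = 1/2
(p → q) ∨ (q → (q → p)) = 1 ∨ 1/2 = 1
(((p → p) ↔ q) ∧ ((q ∨ q) ↔ p)) ∨ ((p → q) ∨ (q → (q → p))) = 1/2 ∨ 1 = 1
¬((((p → p) ↔ q) ∧ ((q ∨ q) ↔ p)) ∨ ((p → q) ∨ (q → (q → p)))) = ¬1 = 0

0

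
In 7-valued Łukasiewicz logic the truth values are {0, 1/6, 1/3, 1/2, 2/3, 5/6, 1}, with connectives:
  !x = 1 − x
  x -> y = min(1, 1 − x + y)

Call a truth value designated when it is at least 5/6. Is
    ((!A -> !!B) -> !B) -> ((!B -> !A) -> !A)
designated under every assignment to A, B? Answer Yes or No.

No

Counterexample: take A = 1/3, B = 1/3.
!A = !1/3 = 2/3
!B = !1/3 = 2/3
!!B = !2/3 = 1/3
!A -> !!B = 2/3 -> 1/3 = 2/3
!B = !1/3 = 2/3
(!A -> !!B) -> !B = 2/3 -> 2/3 = 1
!B = !1/3 = 2/3
!A = !1/3 = 2/3
!B -> !A = 2/3 -> 2/3 = 1
!A = !1/3 = 2/3
(!B -> !A) -> !A = 1 -> 2/3 = 2/3
((!A -> !!B) -> !B) -> ((!B -> !A) -> !A) = 1 -> 2/3 = 2/3
This gives 2/3, which is below 5/6.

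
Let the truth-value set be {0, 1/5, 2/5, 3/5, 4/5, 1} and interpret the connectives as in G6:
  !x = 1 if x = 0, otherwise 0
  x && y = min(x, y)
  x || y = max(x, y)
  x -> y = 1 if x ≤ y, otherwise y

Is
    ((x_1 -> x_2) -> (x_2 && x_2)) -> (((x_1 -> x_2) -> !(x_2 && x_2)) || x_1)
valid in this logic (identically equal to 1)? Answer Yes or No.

No

Counterexample: take x_1 = 0, x_2 = 1/5.
x_1 -> x_2 = 0 -> 1/5 = 1
x_2 && x_2 = 1/5 && 1/5 = 1/5
(x_1 -> x_2) -> (x_2 && x_2) = 1 -> 1/5 = 1/5
x_1 -> x_2 = 0 -> 1/5 = 1
x_2 && x_2 = 1/5 && 1/5 = 1/5
!(x_2 && x_2) = !1/5 = 0
(x_1 -> x_2) -> !(x_2 && x_2) = 1 -> 0 = 0
((x_1 -> x_2) -> !(x_2 && x_2)) || x_1 = 0 || 0 = 0
((x_1 -> x_2) -> (x_2 && x_2)) -> (((x_1 -> x_2) -> !(x_2 && x_2)) || x_1) = 1/5 -> 0 = 0
This gives 0 ≠ 1.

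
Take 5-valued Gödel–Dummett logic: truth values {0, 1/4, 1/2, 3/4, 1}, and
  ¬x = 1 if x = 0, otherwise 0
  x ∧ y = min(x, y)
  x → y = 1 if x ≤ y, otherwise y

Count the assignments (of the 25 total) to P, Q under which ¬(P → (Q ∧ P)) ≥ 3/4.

value 1: 4 assignments (counts)
value 0: 21 assignments
So 4 of the 25 assignments meet the threshold.

4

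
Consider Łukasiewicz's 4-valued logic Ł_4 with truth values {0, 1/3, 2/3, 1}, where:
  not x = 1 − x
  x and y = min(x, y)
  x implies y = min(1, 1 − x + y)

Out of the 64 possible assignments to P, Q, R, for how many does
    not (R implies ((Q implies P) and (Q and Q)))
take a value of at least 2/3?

16

value 1: 5 assignments (counts)
value 2/3: 11 assignments (counts)
value 1/3: 15 assignments
value 0: 33 assignments
So 16 of the 64 assignments meet the threshold.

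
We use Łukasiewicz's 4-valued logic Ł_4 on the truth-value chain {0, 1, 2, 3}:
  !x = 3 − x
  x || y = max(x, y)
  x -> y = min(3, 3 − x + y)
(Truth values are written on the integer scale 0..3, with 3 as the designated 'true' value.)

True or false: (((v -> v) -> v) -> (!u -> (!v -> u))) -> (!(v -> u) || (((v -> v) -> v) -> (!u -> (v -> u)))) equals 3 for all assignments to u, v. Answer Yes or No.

Counterexample: take u = 0, v = 2.
v -> v = 2 -> 2 = 3
(v -> v) -> v = 3 -> 2 = 2
!u = !0 = 3
!v = !2 = 1
!v -> u = 1 -> 0 = 2
!u -> (!v -> u) = 3 -> 2 = 2
((v -> v) -> v) -> (!u -> (!v -> u)) = 2 -> 2 = 3
v -> u = 2 -> 0 = 1
!(v -> u) = !1 = 2
v -> v = 2 -> 2 = 3
(v -> v) -> v = 3 -> 2 = 2
!u = !0 = 3
v -> u = 2 -> 0 = 1
!u -> (v -> u) = 3 -> 1 = 1
((v -> v) -> v) -> (!u -> (v -> u)) = 2 -> 1 = 2
!(v -> u) || (((v -> v) -> v) -> (!u -> (v -> u))) = 2 || 2 = 2
(((v -> v) -> v) -> (!u -> (!v -> u))) -> (!(v -> u) || (((v -> v) -> v) -> (!u -> (v -> u)))) = 3 -> 2 = 2
This gives 2 ≠ 3.

No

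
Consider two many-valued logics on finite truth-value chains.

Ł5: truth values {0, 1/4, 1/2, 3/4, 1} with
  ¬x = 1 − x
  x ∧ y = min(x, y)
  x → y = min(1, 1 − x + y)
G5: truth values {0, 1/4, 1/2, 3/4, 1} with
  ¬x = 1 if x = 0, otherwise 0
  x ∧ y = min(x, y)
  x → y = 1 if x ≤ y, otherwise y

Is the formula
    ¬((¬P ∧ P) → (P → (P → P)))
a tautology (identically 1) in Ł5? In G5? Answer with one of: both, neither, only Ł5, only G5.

In Ł5: at P = 0 the value is 0 — not a tautology.
In G5: at P = 0 the value is 0 — not a tautology.

neither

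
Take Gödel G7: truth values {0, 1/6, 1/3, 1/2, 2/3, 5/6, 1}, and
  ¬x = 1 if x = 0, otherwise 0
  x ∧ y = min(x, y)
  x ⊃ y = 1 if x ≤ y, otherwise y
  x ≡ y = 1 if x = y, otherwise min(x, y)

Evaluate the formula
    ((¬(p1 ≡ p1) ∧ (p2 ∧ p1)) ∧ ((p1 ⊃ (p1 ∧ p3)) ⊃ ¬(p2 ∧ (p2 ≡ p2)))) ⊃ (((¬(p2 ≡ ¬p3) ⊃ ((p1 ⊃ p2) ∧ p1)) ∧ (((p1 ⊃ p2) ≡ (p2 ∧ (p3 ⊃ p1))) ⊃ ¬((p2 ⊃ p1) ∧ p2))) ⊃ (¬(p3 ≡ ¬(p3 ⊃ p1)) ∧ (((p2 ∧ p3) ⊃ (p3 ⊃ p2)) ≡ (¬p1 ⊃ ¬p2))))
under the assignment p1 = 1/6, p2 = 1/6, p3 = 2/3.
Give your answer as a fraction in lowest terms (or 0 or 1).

1

p1 ≡ p1 = 1/6 ≡ 1/6 = 1
¬(p1 ≡ p1) = ¬1 = 0
p2 ∧ p1 = 1/6 ∧ 1/6 = 1/6
¬(p1 ≡ p1) ∧ (p2 ∧ p1) = 0 ∧ 1/6 = 0
p1 ∧ p3 = 1/6 ∧ 2/3 = 1/6
p1 ⊃ (p1 ∧ p3) = 1/6 ⊃ 1/6 = 1
p2 ≡ p2 = 1/6 ≡ 1/6 = 1
p2 ∧ (p2 ≡ p2) = 1/6 ∧ 1 = 1/6
¬(p2 ∧ (p2 ≡ p2)) = ¬1/6 = 0
(p1 ⊃ (p1 ∧ p3)) ⊃ ¬(p2 ∧ (p2 ≡ p2)) = 1 ⊃ 0 = 0
(¬(p1 ≡ p1) ∧ (p2 ∧ p1)) ∧ ((p1 ⊃ (p1 ∧ p3)) ⊃ ¬(p2 ∧ (p2 ≡ p2))) = 0 ∧ 0 = 0
¬p3 = ¬2/3 = 0
p2 ≡ ¬p3 = 1/6 ≡ 0 = 0
¬(p2 ≡ ¬p3) = ¬0 = 1
p1 ⊃ p2 = 1/6 ⊃ 1/6 = 1
(p1 ⊃ p2) ∧ p1 = 1 ∧ 1/6 = 1/6
¬(p2 ≡ ¬p3) ⊃ ((p1 ⊃ p2) ∧ p1) = 1 ⊃ 1/6 = 1/6
p1 ⊃ p2 = 1/6 ⊃ 1/6 = 1
p3 ⊃ p1 = 2/3 ⊃ 1/6 = 1/6
p2 ∧ (p3 ⊃ p1) = 1/6 ∧ 1/6 = 1/6
(p1 ⊃ p2) ≡ (p2 ∧ (p3 ⊃ p1)) = 1 ≡ 1/6 = 1/6
p2 ⊃ p1 = 1/6 ⊃ 1/6 = 1
(p2 ⊃ p1) ∧ p2 = 1 ∧ 1/6 = 1/6
¬((p2 ⊃ p1) ∧ p2) = ¬1/6 = 0
((p1 ⊃ p2) ≡ (p2 ∧ (p3 ⊃ p1))) ⊃ ¬((p2 ⊃ p1) ∧ p2) = 1/6 ⊃ 0 = 0
(¬(p2 ≡ ¬p3) ⊃ ((p1 ⊃ p2) ∧ p1)) ∧ (((p1 ⊃ p2) ≡ (p2 ∧ (p3 ⊃ p1))) ⊃ ¬((p2 ⊃ p1) ∧ p2)) = 1/6 ∧ 0 = 0
p3 ⊃ p1 = 2/3 ⊃ 1/6 = 1/6
¬(p3 ⊃ p1) = ¬1/6 = 0
p3 ≡ ¬(p3 ⊃ p1) = 2/3 ≡ 0 = 0
¬(p3 ≡ ¬(p3 ⊃ p1)) = ¬0 = 1
p2 ∧ p3 = 1/6 ∧ 2/3 = 1/6
p3 ⊃ p2 = 2/3 ⊃ 1/6 = 1/6
(p2 ∧ p3) ⊃ (p3 ⊃ p2) = 1/6 ⊃ 1/6 = 1
¬p1 = ¬1/6 = 0
¬p2 = ¬1/6 = 0
¬p1 ⊃ ¬p2 = 0 ⊃ 0 = 1
((p2 ∧ p3) ⊃ (p3 ⊃ p2)) ≡ (¬p1 ⊃ ¬p2) = 1 ≡ 1 = 1
¬(p3 ≡ ¬(p3 ⊃ p1)) ∧ (((p2 ∧ p3) ⊃ (p3 ⊃ p2)) ≡ (¬p1 ⊃ ¬p2)) = 1 ∧ 1 = 1
((¬(p2 ≡ ¬p3) ⊃ ((p1 ⊃ p2) ∧ p1)) ∧ (((p1 ⊃ p2) ≡ (p2 ∧ (p3 ⊃ p1))) ⊃ ¬((p2 ⊃ p1) ∧ p2))) ⊃ (¬(p3 ≡ ¬(p3 ⊃ p1)) ∧ (((p2 ∧ p3) ⊃ (p3 ⊃ p2)) ≡ (¬p1 ⊃ ¬p2))) = 0 ⊃ 1 = 1
((¬(p1 ≡ p1) ∧ (p2 ∧ p1)) ∧ ((p1 ⊃ (p1 ∧ p3)) ⊃ ¬(p2 ∧ (p2 ≡ p2)))) ⊃ (((¬(p2 ≡ ¬p3) ⊃ ((p1 ⊃ p2) ∧ p1)) ∧ (((p1 ⊃ p2) ≡ (p2 ∧ (p3 ⊃ p1))) ⊃ ¬((p2 ⊃ p1) ∧ p2))) ⊃ (¬(p3 ≡ ¬(p3 ⊃ p1)) ∧ (((p2 ∧ p3) ⊃ (p3 ⊃ p2)) ≡ (¬p1 ⊃ ¬p2)))) = 0 ⊃ 1 = 1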